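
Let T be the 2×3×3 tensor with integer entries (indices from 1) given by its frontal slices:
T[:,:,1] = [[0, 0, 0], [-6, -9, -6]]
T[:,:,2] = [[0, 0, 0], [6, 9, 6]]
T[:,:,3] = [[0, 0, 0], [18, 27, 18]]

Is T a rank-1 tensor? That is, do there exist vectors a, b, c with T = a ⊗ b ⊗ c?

If T = a ⊗ b ⊗ c then every fibre of T is a multiple of the corresponding factor, so read the factors off the fibres through the nonzero entry T[2,1,1] = -6.
The mode-1 fibre T[:,1,1] = [0, -6] gives a = [0, 1] (primitive direction); the mode-2 fibre T[2,:,1] = [-6, -9, -6] gives b = [2, 3, 2]; then c[k] = T[2,1,k] / (a[2]·b[1]) = [-6, 6, 18] / 2 = [-3, 3, 9].
Expanding [0, 1] ⊗ [2, 3, 2] ⊗ [-3, 3, 9] reproduces all 18 entries of T, so T = [0, 1] ⊗ [2, 3, 2] ⊗ [-3, 3, 9] and rank(T) ≤ 1.
Equivalently every frontal slice T[:,:,k] is c[k] times the rank-1 matrix [0, 1] ⊗ [2, 3, 2]. So T has rank 1 (it is nonzero).

Yes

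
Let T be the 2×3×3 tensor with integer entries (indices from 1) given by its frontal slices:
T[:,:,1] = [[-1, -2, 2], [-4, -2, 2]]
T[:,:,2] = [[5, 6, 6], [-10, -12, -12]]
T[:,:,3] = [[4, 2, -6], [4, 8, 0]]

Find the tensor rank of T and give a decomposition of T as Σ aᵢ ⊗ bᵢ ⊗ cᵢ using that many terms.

Lower bound: in the mode-2 unfolding of T (rows indexed by j, columns by (i,k)) the 3×3 minor on rows j ∈ {1, 2, 3}, columns (i,k) ∈ {(1,1), (1,2), (1,3)} is det [[-1, 5, 4], [-2, 6, 2], [2, 6, -6]] = -88 ≠ 0, so that unfolding has rank ≥ 3 and hence rank(T) ≥ 3 (CP rank is at least every unfolding rank, though it can be larger).
Upper bound: T is a sum of 3 rank-1 terms, T = [1, -2] ⊗ [1, 1, 1] ⊗ [2, 4, 2] + [1, -2] ⊗ [1, 2, 2] ⊗ [-1, 1, -2] + [1, 1] ⊗ [1, 1, -1] ⊗ [-2, 0, 4] (written with every a and b primitive with positive leading entry and the scale carried by c; CP decompositions are not unique, and this one is verified by expanding entrywise), so rank(T) ≤ 3.
These bounds meet, so rank(T) = 3.

rank(T) = 3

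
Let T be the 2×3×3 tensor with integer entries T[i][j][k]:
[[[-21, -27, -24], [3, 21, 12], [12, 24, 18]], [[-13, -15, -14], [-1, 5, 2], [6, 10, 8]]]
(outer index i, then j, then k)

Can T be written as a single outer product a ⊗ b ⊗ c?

No

The mode-2 unfolding of T (rows indexed by j, columns by (i,k) = (0,0), (0,1), (0,2), (1,0), (1,1), (1,2)) is [[-21, -27, -24, -13, -15, -14], [3, 21, 12, -1, 5, 2], [12, 24, 18, 6, 10, 8]].
There the 2×2 minor on rows j ∈ {0, 1}, columns (i,k) ∈ {(0,0), (0,1)} is det [[-21, -27], [3, 21]] = -360 ≠ 0, so this unfolding has rank ≥ 2; CP rank is at least every unfolding rank, so rank(T) ≥ 2.
In particular rank(T) ≥ 2 > 1, so T is not rank-1.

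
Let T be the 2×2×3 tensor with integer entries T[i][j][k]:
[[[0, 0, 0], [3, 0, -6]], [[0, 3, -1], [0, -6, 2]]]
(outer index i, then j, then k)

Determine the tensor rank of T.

2

Lower bound: the mode-1 unfolding of T (rows indexed by i, columns by (j,k) = (0,0), (0,1), (0,2), (1,0), (1,1), (1,2)) is [[0, 0, 0, 3, 0, -6], [0, 3, -1, 0, -6, 2]].
There the 2×2 minor on rows i ∈ {0, 1}, columns (j,k) ∈ {(0,1), (1,0)} is det [[0, 3], [3, 0]] = -9 ≠ 0, so this unfolding has rank ≥ 2; CP rank is at least every unfolding rank, so rank(T) ≥ 2. (This is only a lower bound: in general the CP rank may exceed every unfolding rank, so we still need to exhibit 2 rank-1 terms summing to T.)
Upper bound — finding two terms. Write S_k = T[:,:,k] for the frontal slices: S₀ = [[0, 3], [0, 0]], S₁ = [[0, 0], [3, -6]], S₂ = [[0, -6], [-1, 2]].
If T = a₁ ∘ b₁ ∘ c₁ + a₂ ∘ b₂ ∘ c₂ then each S_k = c₁[k]·a₁b₁ᵀ + c₂[k]·a₂b₂ᵀ. S₀ and S₁ are linearly independent, so a₁b₁ᵀ and a₂b₂ᵀ must span the same plane of matrices: they are the rank-1 matrices of the form x·S₀ + y·S₁.
det(x·S₀ + y·S₁) is −9·xy = (-9)·(y)(x), vanishing at (x:y) = (1:0) and (0:1).
M₁ = S₀ = [[0, 3], [0, 0]] = 3·(1, 0)(0, 1)ᵀ and M₂ = S₁ = [[0, 0], [3, -6]] = 3·(0, 1)(1, -2)ᵀ, so take a₁ = (1, 0), b₁ = (0, 1), a₂ = (0, 1), b₂ = (1, -2).
Each slice is an integer combination of E₁ = a₁b₁ᵀ and E₂ = a₂b₂ᵀ: S₀ = 3·E₁, S₁ = 3·E₂, S₂ = −6·E₁ − E₂; reading off coefficients, c₁ = (3, 0, -6) and c₂ = (0, 3, -1).
Hence T = (1, 0) ∘ (0, 1) ∘ (3, 0, -6) + (0, 1) ∘ (1, -2) ∘ (0, 3, -1), so rank(T) ≤ 2.
These bounds meet, so rank(T) = 2.
Check entry T[0,0,2] = 0: (1)·(0)·(-6) + (0)·(1)·(-1) = 0.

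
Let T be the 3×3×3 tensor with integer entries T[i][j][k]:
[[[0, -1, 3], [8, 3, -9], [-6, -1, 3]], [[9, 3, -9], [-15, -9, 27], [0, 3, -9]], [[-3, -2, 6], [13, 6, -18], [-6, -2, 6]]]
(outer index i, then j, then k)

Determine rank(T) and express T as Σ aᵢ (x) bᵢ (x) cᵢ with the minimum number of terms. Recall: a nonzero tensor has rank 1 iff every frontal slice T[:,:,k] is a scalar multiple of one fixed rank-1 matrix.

rank(T) = 2

Lower bound: the mode-2 unfolding of T (rows indexed by j, columns by (i,k) = (0,0), (0,1), (0,2), (1,0), (1,1), (1,2), (2,0), (2,1), (2,2)) is [[0, -1, 3, 9, 3, -9, -3, -2, 6], [8, 3, -9, -15, -9, 27, 13, 6, -18], [-6, -1, 3, 0, 3, -9, -6, -2, 6]].
There the 2×2 minor on rows j ∈ {0, 1}, columns (i,k) ∈ {(0,0), (0,1)} is det [[0, -1], [8, 3]] = 8 ≠ 0, so this unfolding has rank ≥ 2; CP rank is at least every unfolding rank, so rank(T) ≥ 2. (This is only a lower bound: in general the CP rank may exceed every unfolding rank, so we still need to exhibit 2 rank-1 terms summing to T.)
Upper bound — finding two terms. Write S_k = T[:,:,k] for the frontal slices: S₀ = [[0, 8, -6], [9, -15, 0], [-3, 13, -6]], S₁ = [[-1, 3, -1], [3, -9, 3], [-2, 6, -2]], S₂ = [[3, -9, 3], [-9, 27, -9], [6, -18, 6]].
If T = a₁ (x) b₁ (x) c₁ + a₂ (x) b₂ (x) c₂ then each S_k = c₁[k]·a₁b₁ᵀ + c₂[k]·a₂b₂ᵀ. S₀ and S₁ are linearly independent, so a₁b₁ᵀ and a₂b₂ᵀ must span the same plane of matrices: they are the rank-1 matrices of the form x·S₀ + y·S₁.
The 2×2 minor of x·S₀ + y·S₁ on rows {0,1}, columns {0,1} is −72·x² − 36·xy = (-36)·(2·x + y)(x), vanishing at (x:y) = (1:-2) and (0:1).
M₁ = S₀ − 2·S₁ = [[2, 2, -4], [3, 3, -6], [1, 1, -2]] = (2, 3, 1)(1, 1, -2)ᵀ and M₂ = S₁ = [[-1, 3, -1], [3, -9, 3], [-2, 6, -2]] = −(1, -3, 2)(1, -3, 1)ᵀ, so take a₁ = (2, 3, 1), b₁ = (1, 1, -2), a₂ = (1, -3, 2), b₂ = (1, -3, 1).
Each slice is an integer combination of E₁ = a₁b₁ᵀ and E₂ = a₂b₂ᵀ: S₀ = E₁ − 2·E₂, S₁ = −E₂, S₂ = 3·E₂; reading off coefficients, c₁ = (1, 0, 0) and c₂ = (-2, -1, 3).
Hence T = (2, 3, 1) (x) (1, 1, -2) (x) (1, 0, 0) + (1, -3, 2) (x) (1, -3, 1) (x) (-2, -1, 3), so rank(T) ≤ 2.
These bounds meet, so rank(T) = 2.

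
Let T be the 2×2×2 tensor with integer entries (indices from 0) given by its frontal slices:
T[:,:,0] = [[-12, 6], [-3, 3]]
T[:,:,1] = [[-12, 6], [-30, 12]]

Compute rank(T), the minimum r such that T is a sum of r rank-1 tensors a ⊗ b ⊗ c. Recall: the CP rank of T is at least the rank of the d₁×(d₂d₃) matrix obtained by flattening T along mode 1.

2

Lower bound: the mode-2 unfolding of T (rows indexed by j, columns by (i,k) = (0,0), (0,1), (1,0), (1,1)) is [[-12, -12, -3, -30], [6, 6, 3, 12]].
There the 2×2 minor on rows j ∈ {0, 1}, columns (i,k) ∈ {(0,0), (1,0)} is det [[-12, -3], [6, 3]] = -18 ≠ 0, so this unfolding has rank ≥ 2; CP rank is at least every unfolding rank, so rank(T) ≥ 2. (Flattening ranks never certify an upper bound on CP rank; for that we must actually write T with 2 rank-1 terms.)
Upper bound — finding two terms. Write S_k = T[:,:,k] for the frontal slices: S₀ = [[-12, 6], [-3, 3]], S₁ = [[-12, 6], [-30, 12]].
If T = a₁ ⊗ b₁ ⊗ c₁ + a₂ ⊗ b₂ ⊗ c₂ then each S_k = c₁[k]·a₁b₁ᵀ + c₂[k]·a₂b₂ᵀ. S₀ and S₁ are linearly independent, so a₁b₁ᵀ and a₂b₂ᵀ must span the same plane of matrices: they are the rank-1 matrices of the form x·S₀ + y·S₁.
det(x·S₀ + y·S₁) is −18·x² + 18·xy + 36·y² = (-18)·(x − 2·y)(x + y), vanishing at (x:y) = (2:1) and (1:-1).
M₁ = 2·S₀ + S₁ = [[-36, 18], [-36, 18]] = (-18)·[1, 1][2, -1]ᵀ and M₂ = S₀ − S₁ = [[0, 0], [27, -9]] = 9·[0, 1][3, -1]ᵀ, so take a₁ = [1, 1], b₁ = [2, -1], a₂ = [0, 1], b₂ = [3, -1].
Each slice is an integer combination of E₁ = a₁b₁ᵀ and E₂ = a₂b₂ᵀ: S₀ = −6·E₁ + 3·E₂, S₁ = −6·E₁ − 6·E₂; reading off coefficients, c₁ = [-6, -6] and c₂ = [3, -6].
Hence T = [1, 1] ⊗ [2, -1] ⊗ [-6, -6] + [0, 1] ⊗ [3, -1] ⊗ [3, -6], so rank(T) ≤ 2.
These bounds meet, so rank(T) = 2.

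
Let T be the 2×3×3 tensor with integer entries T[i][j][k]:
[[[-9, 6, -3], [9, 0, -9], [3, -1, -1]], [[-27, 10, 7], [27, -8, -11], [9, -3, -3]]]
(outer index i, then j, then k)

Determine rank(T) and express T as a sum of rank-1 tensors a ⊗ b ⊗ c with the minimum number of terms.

Lower bound: the mode-2 unfolding of T (rows indexed by j, columns by (i,k) = (0,0), (0,1), (0,2), (1,0), (1,1), (1,2)) is [[-9, 6, -3, -27, 10, 7], [9, 0, -9, 27, -8, -11], [3, -1, -1, 9, -3, -3]].
There the 2×2 minor on rows j ∈ {0, 1}, columns (i,k) ∈ {(0,0), (0,1)} is det [[-9, 6], [9, 0]] = -54 ≠ 0, so this unfolding has rank ≥ 2; CP rank is at least every unfolding rank, so rank(T) ≥ 2. (Flattening ranks never certify an upper bound on CP rank; for that we must actually write T with 2 rank-1 terms.)
Upper bound — finding two terms. Write S_k = T[:,:,k] for the frontal slices: S₀ = [[-9, 9, 3], [-27, 27, 9]], S₁ = [[6, 0, -1], [10, -8, -3]], S₂ = [[-3, -9, -1], [7, -11, -3]].
If T = a₁ ⊗ b₁ ⊗ c₁ + a₂ ⊗ b₂ ⊗ c₂ then each S_k = c₁[k]·a₁b₁ᵀ + c₂[k]·a₂b₂ᵀ. S₀ and S₁ are linearly independent, so a₁b₁ᵀ and a₂b₂ᵀ must span the same plane of matrices: they are the rank-1 matrices of the form x·S₀ + y·S₁.
The 2×2 minor of x·S₀ + y·S₁ on rows {0,1}, columns {0,1} is 144·xy − 48·y² = 48·(3·x − y)(y), vanishing at (x:y) = (1:3) and (1:0).
M₁ = S₀ + 3·S₁ = [[9, 9, 0], [3, 3, 0]] = 3·[3, 1][1, 1, 0]ᵀ and M₂ = S₀ = [[-9, 9, 3], [-27, 27, 9]] = (-3)·[1, 3][3, -3, -1]ᵀ, so take a₁ = [3, 1], b₁ = [1, 1, 0], a₂ = [1, 3], b₂ = [3, -3, -1].
Each slice is an integer combination of E₁ = a₁b₁ᵀ and E₂ = a₂b₂ᵀ: S₀ = −3·E₂, S₁ = E₁ + E₂, S₂ = −2·E₁ + E₂; reading off coefficients, c₁ = [0, 1, -2] and c₂ = [-3, 1, 1].
Hence T = [3, 1] ⊗ [1, 1, 0] ⊗ [0, 1, -2] + [1, 3] ⊗ [3, -3, -1] ⊗ [-3, 1, 1], so rank(T) ≤ 2.
These bounds meet, so rank(T) = 2.

rank(T) = 2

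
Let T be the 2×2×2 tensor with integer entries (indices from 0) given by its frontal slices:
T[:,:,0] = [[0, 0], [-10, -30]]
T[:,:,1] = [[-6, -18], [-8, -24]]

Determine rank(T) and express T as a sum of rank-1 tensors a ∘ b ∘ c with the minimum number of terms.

Lower bound: the mode-1 unfolding of T (rows indexed by i, columns by (j,k) = (0,0), (0,1), (1,0), (1,1)) is [[0, -6, 0, -18], [-10, -8, -30, -24]].
There the 2×2 minor on rows i ∈ {0, 1}, columns (j,k) ∈ {(0,0), (0,1)} is det [[0, -6], [-10, -8]] = -60 ≠ 0, so this unfolding has rank ≥ 2; CP rank is at least every unfolding rank, so rank(T) ≥ 2. (Unfolding ranks only ever bound the CP rank from below — rank(T) can be strictly larger than all of them — so the matching upper bound has to come from an explicit 2-term decomposition.)
Upper bound — finding two terms. Every mode-2 slice of T is a multiple of one matrix: T[:,j,:] = b[j]·M with b = [1, 3] and M = [[0, -6], [-10, -8]] (rows indexed by i, columns by k). So it suffices to write M as a sum of two rank-1 matrices.
Splitting M by its rows (i = 0, 1), M = [1, 0][0, -6]ᵀ + [0, 1][-10, -8]ᵀ.
Hence T = [1, 0] ∘ [1, 3] ∘ [0, -6] + [0, 1] ∘ [1, 3] ∘ [-10, -8], so rank(T) ≤ 2.
These bounds meet, so rank(T) = 2.

rank(T) = 2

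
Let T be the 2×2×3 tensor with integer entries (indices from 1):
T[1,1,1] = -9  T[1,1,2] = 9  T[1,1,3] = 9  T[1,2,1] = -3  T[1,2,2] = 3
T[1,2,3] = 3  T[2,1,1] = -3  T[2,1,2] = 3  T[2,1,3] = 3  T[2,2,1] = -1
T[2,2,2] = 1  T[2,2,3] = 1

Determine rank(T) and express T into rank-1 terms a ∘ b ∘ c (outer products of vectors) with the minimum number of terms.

Lower bound: T ≠ 0 (e.g. T[1,1,1] = -9), so rank(T) ≥ 1.
Upper bound: the mode-1 fibre T[:,1,1] = [-9, -3] gives a = [3, 1] (primitive direction); the mode-2 fibre T[1,:,1] = [-9, -3] gives b = [3, 1]; then c[k] = T[1,1,k] / (a[1]·b[1]) = [-9, 9, 9] / 9 = [-1, 1, 1].
Expanding [3, 1] ∘ [3, 1] ∘ [-1, 1, 1] reproduces all 12 entries of T, so T = [3, 1] ∘ [3, 1] ∘ [-1, 1, 1] and rank(T) ≤ 1.
These bounds meet, so rank(T) = 1.

rank(T) = 1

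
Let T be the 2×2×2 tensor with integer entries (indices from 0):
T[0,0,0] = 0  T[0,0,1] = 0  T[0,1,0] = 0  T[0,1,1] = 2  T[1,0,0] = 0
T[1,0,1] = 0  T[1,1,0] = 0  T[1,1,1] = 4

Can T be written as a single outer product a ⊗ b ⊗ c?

Yes

The mode-1 fibre T[:,1,1] = [2, 4] gives a = [1, 2] (primitive direction); the mode-2 fibre T[0,:,1] = [0, 2] gives b = [0, 1]; then c[k] = T[0,1,k] / (a[0]·b[1]) = [0, 2] / 1 = [0, 2].
Expanding [1, 2] ⊗ [0, 1] ⊗ [0, 2] reproduces all 8 entries of T, so T = [1, 2] ⊗ [0, 1] ⊗ [0, 2] and rank(T) ≤ 1.
Equivalently every frontal slice T[:,:,k] is c[k] times the rank-1 matrix [1, 2] ⊗ [0, 1]. So T has rank 1 (it is nonzero).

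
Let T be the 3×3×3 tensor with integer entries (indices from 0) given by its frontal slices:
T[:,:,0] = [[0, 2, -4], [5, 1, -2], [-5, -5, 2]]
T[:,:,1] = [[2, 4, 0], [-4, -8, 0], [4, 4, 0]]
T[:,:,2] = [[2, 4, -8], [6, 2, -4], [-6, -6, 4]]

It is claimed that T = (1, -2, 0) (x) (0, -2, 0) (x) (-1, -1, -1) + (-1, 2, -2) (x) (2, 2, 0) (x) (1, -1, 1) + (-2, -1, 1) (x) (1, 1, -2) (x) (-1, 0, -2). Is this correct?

Reconstruct entrywise from the claimed factors. For example, T[0,0,0] = 0 and Σₗ aₗ[0]bₗ[0]cₗ[0] = (1)·(0)·(-1) + (-1)·(2)·(1) + (-2)·(1)·(-1) = 0; checking all 27 entries, every one matches. The claim holds.

Yes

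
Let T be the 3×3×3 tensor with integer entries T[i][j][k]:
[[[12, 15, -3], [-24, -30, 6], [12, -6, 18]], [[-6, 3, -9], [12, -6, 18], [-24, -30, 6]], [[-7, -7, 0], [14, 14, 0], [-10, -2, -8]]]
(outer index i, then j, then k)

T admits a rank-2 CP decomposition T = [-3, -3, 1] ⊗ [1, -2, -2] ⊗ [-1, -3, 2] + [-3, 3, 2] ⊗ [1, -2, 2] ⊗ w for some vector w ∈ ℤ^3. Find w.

Subtract the known terms from T to get the rank-1 residual R = [-3, 3, 2] ⊗ [1, -2, 2] ⊗ w, so R[i,j,k] = a[i]·b[j]·w[k]. Pick indices with nonzero a[0]·b[0] = (-3)·(1) = -3. Only the fibre through (0,0,·) is needed: R[0,0,:] = T[0,0,:] − Σₗ aₗ[0]bₗ[0]cₗ = [12, 15, -3] − (-3)·(1)·[-1, -3, 2] = [9, 6, 3]. Then w[k] = R[0,0,k] / -3 for each k, giving w = [9, 6, 3] / -3 = [-3, -2, -1].

w = [-3, -2, -1]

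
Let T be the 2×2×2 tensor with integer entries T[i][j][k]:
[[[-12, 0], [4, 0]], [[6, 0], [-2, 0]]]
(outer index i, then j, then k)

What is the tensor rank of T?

1

Lower bound: T ≠ 0 (e.g. T[0,0,0] = -12), so rank(T) ≥ 1.
Upper bound: if T = a ⊗ b ⊗ c then every fibre of T is a multiple of the corresponding factor, so read the factors off the fibres through the nonzero entry T[0,0,0] = -12.
The mode-1 fibre T[:,0,0] = [-12, 6] gives a = [2, -1] (primitive direction); the mode-2 fibre T[0,:,0] = [-12, 4] gives b = [3, -1]; then c[k] = T[0,0,k] / (a[0]·b[0]) = [-12, 0] / 6 = [-2, 0].
Expanding [2, -1] ⊗ [3, -1] ⊗ [-2, 0] reproduces all 8 entries of T, so T = [2, -1] ⊗ [3, -1] ⊗ [-2, 0] and rank(T) ≤ 1.
These bounds meet, so rank(T) = 1.
Check entry T[1,1,0] = -2: (-1)·(-1)·(-2) = -2.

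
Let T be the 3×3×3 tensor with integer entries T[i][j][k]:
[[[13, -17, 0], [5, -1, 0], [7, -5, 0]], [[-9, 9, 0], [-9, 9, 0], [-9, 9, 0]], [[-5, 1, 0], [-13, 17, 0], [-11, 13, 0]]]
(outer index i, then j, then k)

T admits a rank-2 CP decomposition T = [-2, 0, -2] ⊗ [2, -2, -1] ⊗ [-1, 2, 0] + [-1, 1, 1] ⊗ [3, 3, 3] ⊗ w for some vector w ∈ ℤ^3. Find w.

w = [-3, 3, 0]

Subtract the known terms from T to get the rank-1 residual R = [-1, 1, 1] ⊗ [3, 3, 3] ⊗ w, so R[i,j,k] = a[i]·b[j]·w[k]. Pick indices with nonzero a[0]·b[0] = (-1)·(3) = -3. Only the fibre through (0,0,·) is needed: R[0,0,:] = T[0,0,:] − Σₗ aₗ[0]bₗ[0]cₗ = [13, -17, 0] − (-2)·(2)·[-1, 2, 0] = [9, -9, 0]. Then w[k] = R[0,0,k] / -3 for each k, giving w = [9, -9, 0] / -3 = [-3, 3, 0].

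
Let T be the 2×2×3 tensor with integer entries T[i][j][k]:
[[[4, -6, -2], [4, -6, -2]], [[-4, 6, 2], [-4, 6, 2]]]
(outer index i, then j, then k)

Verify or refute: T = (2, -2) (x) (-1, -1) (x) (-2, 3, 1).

Yes

Reconstruct entrywise from the claimed factors. For example, T[0,1,2] = -2 and Σₗ aₗ[0]bₗ[1]cₗ[2] = (2)·(-1)·(1) = -2; checking all 12 entries, every one matches. The claim holds.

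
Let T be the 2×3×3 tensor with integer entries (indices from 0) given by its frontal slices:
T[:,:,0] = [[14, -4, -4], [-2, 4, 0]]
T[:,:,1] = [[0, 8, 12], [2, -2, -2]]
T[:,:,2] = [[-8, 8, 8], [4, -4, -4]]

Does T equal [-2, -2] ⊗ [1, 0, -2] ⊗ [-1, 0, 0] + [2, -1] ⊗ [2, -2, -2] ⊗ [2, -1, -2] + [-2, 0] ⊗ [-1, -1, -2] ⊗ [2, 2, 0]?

Yes

Reconstruct entrywise from the claimed factors. For example, T[1,1,0] = 4 and Σₗ aₗ[1]bₗ[1]cₗ[0] = (-2)·(0)·(-1) + (-1)·(-2)·(2) + (0)·(-1)·(2) = 4; checking all 18 entries, every one matches. The claim holds.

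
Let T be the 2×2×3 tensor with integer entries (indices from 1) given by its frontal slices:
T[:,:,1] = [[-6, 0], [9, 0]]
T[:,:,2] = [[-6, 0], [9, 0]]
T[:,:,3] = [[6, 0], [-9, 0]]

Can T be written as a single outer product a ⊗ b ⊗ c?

Yes

The mode-1 fibre T[:,1,1] = [-6, 9] gives a = [2, -3] (primitive direction); the mode-2 fibre T[1,:,1] = [-6, 0] gives b = [1, 0]; then c[k] = T[1,1,k] / (a[1]·b[1]) = [-6, -6, 6] / 2 = [-3, -3, 3].
Expanding [2, -3] ⊗ [1, 0] ⊗ [-3, -3, 3] reproduces all 12 entries of T, so T = [2, -3] ⊗ [1, 0] ⊗ [-3, -3, 3] and rank(T) ≤ 1.
Equivalently every frontal slice T[:,:,k] is c[k] times the rank-1 matrix [2, -3] ⊗ [1, 0]. So T has rank 1 (it is nonzero).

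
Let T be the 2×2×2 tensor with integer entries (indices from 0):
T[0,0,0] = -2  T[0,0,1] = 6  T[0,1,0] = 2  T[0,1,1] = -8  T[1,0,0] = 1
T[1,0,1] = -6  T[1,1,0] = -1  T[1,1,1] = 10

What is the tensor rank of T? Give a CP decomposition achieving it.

rank(T) = 2

Lower bound: the mode-2 unfolding of T (rows indexed by j, columns by (i,k) = (0,0), (0,1), (1,0), (1,1)) is [[-2, 6, 1, -6], [2, -8, -1, 10]].
There the 2×2 minor on rows j ∈ {0, 1}, columns (i,k) ∈ {(0,0), (0,1)} is det [[-2, 6], [2, -8]] = 4 ≠ 0, so this unfolding has rank ≥ 2; CP rank is at least every unfolding rank, so rank(T) ≥ 2. (This is only a lower bound: in general the CP rank may exceed every unfolding rank, so we still need to exhibit 2 rank-1 terms summing to T.)
Upper bound — finding two terms. Write S_k = T[:,:,k] for the frontal slices: S₀ = [[-2, 2], [1, -1]], S₁ = [[6, -8], [-6, 10]].
If T = a₁ ⊗ b₁ ⊗ c₁ + a₂ ⊗ b₂ ⊗ c₂ then each S_k = c₁[k]·a₁b₁ᵀ + c₂[k]·a₂b₂ᵀ. S₀ and S₁ are linearly independent, so a₁b₁ᵀ and a₂b₂ᵀ must span the same plane of matrices: they are the rank-1 matrices of the form x·S₀ + y·S₁.
det(x·S₀ + y·S₁) is −6·xy + 12·y² = (-6)·(x − 2·y)(y), vanishing at (x:y) = (2:1) and (1:0).
M₁ = 2·S₀ + S₁ = [[2, -4], [-4, 8]] = 2·[1, -2][1, -2]ᵀ and M₂ = S₀ = [[-2, 2], [1, -1]] = −[2, -1][1, -1]ᵀ, so take a₁ = [1, -2], b₁ = [1, -2], a₂ = [2, -1], b₂ = [1, -1].
Each slice is an integer combination of E₁ = a₁b₁ᵀ and E₂ = a₂b₂ᵀ: S₀ = −E₂, S₁ = 2·E₁ + 2·E₂; reading off coefficients, c₁ = [0, 2] and c₂ = [-1, 2].
Hence T = [1, -2] ⊗ [1, -2] ⊗ [0, 2] + [2, -1] ⊗ [1, -1] ⊗ [-1, 2], so rank(T) ≤ 2.
These bounds meet, so rank(T) = 2.
Check entry T[0,1,0] = 2: (1)·(-2)·(0) + (2)·(-1)·(-1) = 2.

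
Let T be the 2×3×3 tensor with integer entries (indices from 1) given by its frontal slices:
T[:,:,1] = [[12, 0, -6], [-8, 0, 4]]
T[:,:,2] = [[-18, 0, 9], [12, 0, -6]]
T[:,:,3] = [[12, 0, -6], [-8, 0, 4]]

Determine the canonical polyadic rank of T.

Lower bound: T ≠ 0 (e.g. T[1,1,1] = 12), so rank(T) ≥ 1.
Upper bound: if T = a ⊗ b ⊗ c then every fibre of T is a multiple of the corresponding factor, so read the factors off the fibres through the nonzero entry T[1,1,1] = 12.
The mode-1 fibre T[:,1,1] = [12, -8] gives a = (3, -2) (primitive direction); the mode-2 fibre T[1,:,1] = [12, 0, -6] gives b = (2, 0, -1); then c[k] = T[1,1,k] / (a[1]·b[1]) = [12, -18, 12] / 6 = (2, -3, 2).
Expanding (3, -2) ⊗ (2, 0, -1) ⊗ (2, -3, 2) reproduces all 18 entries of T, so T = (3, -2) ⊗ (2, 0, -1) ⊗ (2, -3, 2) and rank(T) ≤ 1.
These bounds meet, so rank(T) = 1.

1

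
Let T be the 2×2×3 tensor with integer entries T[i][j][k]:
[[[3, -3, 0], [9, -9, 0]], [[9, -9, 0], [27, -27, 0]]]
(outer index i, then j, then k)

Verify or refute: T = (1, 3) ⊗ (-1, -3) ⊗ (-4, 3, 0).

No

Reconstruct entry (0,0,0) from the claimed factors: Σₗ aₗ[0]bₗ[0]cₗ[0] = (1)·(-1)·(-4) = 4, but T[0,0,0] = 3. The claim is false.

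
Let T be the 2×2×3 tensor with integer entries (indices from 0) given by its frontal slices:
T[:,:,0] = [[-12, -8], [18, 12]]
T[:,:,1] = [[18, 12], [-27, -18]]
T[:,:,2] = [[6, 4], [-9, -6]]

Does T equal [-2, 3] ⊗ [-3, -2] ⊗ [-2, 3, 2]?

Reconstruct entry (0,0,2) from the claimed factors: Σₗ aₗ[0]bₗ[0]cₗ[2] = (-2)·(-3)·(2) = 12, but T[0,0,2] = 6. The claim is false.

No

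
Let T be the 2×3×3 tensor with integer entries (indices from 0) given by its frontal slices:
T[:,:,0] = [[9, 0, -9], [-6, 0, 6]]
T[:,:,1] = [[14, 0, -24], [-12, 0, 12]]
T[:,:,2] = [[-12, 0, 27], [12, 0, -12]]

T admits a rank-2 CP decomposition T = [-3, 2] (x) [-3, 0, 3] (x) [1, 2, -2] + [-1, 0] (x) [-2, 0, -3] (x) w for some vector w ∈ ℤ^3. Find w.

w = [0, -2, 3]

Subtract the known terms from T to get the rank-1 residual R = [-1, 0] (x) [-2, 0, -3] (x) w, so R[i,j,k] = a[i]·b[j]·w[k]. Pick indices with nonzero a[0]·b[0] = (-1)·(-2) = 2. Only the fibre through (0,0,·) is needed: R[0,0,:] = T[0,0,:] − Σₗ aₗ[0]bₗ[0]cₗ = [9, 14, -12] − (-3)·(-3)·[1, 2, -2] = [0, -4, 6]. Then w[k] = R[0,0,k] / 2 for each k, giving w = [0, -4, 6] / 2 = [0, -2, 3].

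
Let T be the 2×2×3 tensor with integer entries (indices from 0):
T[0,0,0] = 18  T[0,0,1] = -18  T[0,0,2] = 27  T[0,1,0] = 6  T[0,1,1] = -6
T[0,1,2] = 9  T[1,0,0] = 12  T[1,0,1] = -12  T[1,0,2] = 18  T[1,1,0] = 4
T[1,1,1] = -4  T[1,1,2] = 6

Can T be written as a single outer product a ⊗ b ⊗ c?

Yes

If T = a ⊗ b ⊗ c then every fibre of T is a multiple of the corresponding factor, so read the factors off the fibres through the nonzero entry T[0,0,0] = 18.
The mode-1 fibre T[:,0,0] = [18, 12] gives a = [3, 2] (primitive direction); the mode-2 fibre T[0,:,0] = [18, 6] gives b = [3, 1]; then c[k] = T[0,0,k] / (a[0]·b[0]) = [18, -18, 27] / 9 = [2, -2, 3].
Expanding [3, 2] ⊗ [3, 1] ⊗ [2, -2, 3] reproduces all 12 entries of T, so T = [3, 2] ⊗ [3, 1] ⊗ [2, -2, 3] and rank(T) ≤ 1.
Equivalently every frontal slice T[:,:,k] is c[k] times the rank-1 matrix [3, 2] ⊗ [3, 1]. So T has rank 1 (it is nonzero).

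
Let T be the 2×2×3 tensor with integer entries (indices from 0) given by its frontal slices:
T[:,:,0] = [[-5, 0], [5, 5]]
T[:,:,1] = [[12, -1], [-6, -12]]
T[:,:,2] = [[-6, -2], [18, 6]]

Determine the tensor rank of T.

2

Lower bound: the mode-3 unfolding of T (rows indexed by k, columns by (i,j) = (0,0), (0,1), (1,0), (1,1)) is [[-5, 0, 5, 5], [12, -1, -6, -12], [-6, -2, 18, 6]].
There the 2×2 minor on rows k ∈ {0, 1}, columns (i,j) ∈ {(0,0), (0,1)} is det [[-5, 0], [12, -1]] = 5 ≠ 0, so this unfolding has rank ≥ 2; CP rank is at least every unfolding rank, so rank(T) ≥ 2. (Flattening ranks never certify an upper bound on CP rank; for that we must actually write T with 2 rank-1 terms.)
Upper bound — finding two terms. Write S_k = T[:,:,k] for the frontal slices: S₀ = [[-5, 0], [5, 5]], S₁ = [[12, -1], [-6, -12]], S₂ = [[-6, -2], [18, 6]].
If T = a₁ ⊗ b₁ ⊗ c₁ + a₂ ⊗ b₂ ⊗ c₂ then each S_k = c₁[k]·a₁b₁ᵀ + c₂[k]·a₂b₂ᵀ. S₀ and S₁ are linearly independent, so a₁b₁ᵀ and a₂b₂ᵀ must span the same plane of matrices: they are the rank-1 matrices of the form x·S₀ + y·S₁.
det(x·S₀ + y·S₁) is −25·x² + 125·xy − 150·y² = (-25)·(x − 3·y)(x − 2·y), vanishing at (x:y) = (3:1) and (2:1).
M₁ = 3·S₀ + S₁ = [[-3, -1], [9, 3]] = −(1, -3)(3, 1)ᵀ and M₂ = 2·S₀ + S₁ = [[2, -1], [4, -2]] = (1, 2)(2, -1)ᵀ, so take a₁ = (1, -3), b₁ = (3, 1), a₂ = (1, 2), b₂ = (2, -1).
Each slice is an integer combination of E₁ = a₁b₁ᵀ and E₂ = a₂b₂ᵀ: S₀ = −E₁ − E₂, S₁ = 2·E₁ + 3·E₂, S₂ = −2·E₁; reading off coefficients, c₁ = (-1, 2, -2) and c₂ = (-1, 3, 0).
Hence T = (1, -3) ⊗ (3, 1) ⊗ (-1, 2, -2) + (1, 2) ⊗ (2, -1) ⊗ (-1, 3, 0), so rank(T) ≤ 2.
These bounds meet, so rank(T) = 2.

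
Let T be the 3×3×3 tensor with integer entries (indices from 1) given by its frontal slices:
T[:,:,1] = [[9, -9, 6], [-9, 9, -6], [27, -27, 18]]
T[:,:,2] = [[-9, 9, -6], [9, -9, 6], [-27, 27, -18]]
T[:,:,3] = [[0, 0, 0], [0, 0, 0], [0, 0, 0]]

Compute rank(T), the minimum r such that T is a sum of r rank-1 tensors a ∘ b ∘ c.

Lower bound: T ≠ 0 (e.g. T[1,1,1] = 9), so rank(T) ≥ 1.
Upper bound: if T = a ∘ b ∘ c then every fibre of T is a multiple of the corresponding factor, so read the factors off the fibres through the nonzero entry T[1,1,1] = 9.
The mode-1 fibre T[:,1,1] = [9, -9, 27] gives a = [1, -1, 3] (primitive direction); the mode-2 fibre T[1,:,1] = [9, -9, 6] gives b = [3, -3, 2]; then c[k] = T[1,1,k] / (a[1]·b[1]) = [9, -9, 0] / 3 = [3, -3, 0].
Expanding [1, -1, 3] ∘ [3, -3, 2] ∘ [3, -3, 0] reproduces all 27 entries of T, so T = [1, -1, 3] ∘ [3, -3, 2] ∘ [3, -3, 0] and rank(T) ≤ 1.
These bounds meet, so rank(T) = 1.

1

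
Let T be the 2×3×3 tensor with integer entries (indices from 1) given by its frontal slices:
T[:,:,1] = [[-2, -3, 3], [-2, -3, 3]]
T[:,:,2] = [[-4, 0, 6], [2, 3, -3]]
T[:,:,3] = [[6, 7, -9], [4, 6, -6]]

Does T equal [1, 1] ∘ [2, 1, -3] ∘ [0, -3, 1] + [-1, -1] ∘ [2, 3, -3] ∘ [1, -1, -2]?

No

Reconstruct entry (2,1,2) from the claimed factors: Σₗ aₗ[2]bₗ[1]cₗ[2] = (1)·(2)·(-3) + (-1)·(2)·(-1) = -4, but T[2,1,2] = 2. The claim is false.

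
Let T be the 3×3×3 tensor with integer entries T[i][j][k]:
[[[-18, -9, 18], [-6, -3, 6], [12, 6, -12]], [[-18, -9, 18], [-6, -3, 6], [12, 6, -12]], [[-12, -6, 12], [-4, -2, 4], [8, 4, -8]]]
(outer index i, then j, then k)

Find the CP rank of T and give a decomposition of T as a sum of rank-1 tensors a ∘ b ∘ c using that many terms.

Lower bound: T ≠ 0 (e.g. T[0,0,0] = -18), so rank(T) ≥ 1.
Upper bound: if T = a ∘ b ∘ c then every fibre of T is a multiple of the corresponding factor, so read the factors off the fibres through the nonzero entry T[0,0,0] = -18.
The mode-1 fibre T[:,0,0] = [-18, -18, -12] gives a = (3, 3, 2) (primitive direction); the mode-2 fibre T[0,:,0] = [-18, -6, 12] gives b = (3, 1, -2); then c[k] = T[0,0,k] / (a[0]·b[0]) = [-18, -9, 18] / 9 = (-2, -1, 2).
Expanding (3, 3, 2) ∘ (3, 1, -2) ∘ (-2, -1, 2) reproduces all 27 entries of T, so T = (3, 3, 2) ∘ (3, 1, -2) ∘ (-2, -1, 2) and rank(T) ≤ 1.
These bounds meet, so rank(T) = 1.
Check entry T[0,0,1] = -9: (3)·(3)·(-1) = -9.

rank(T) = 1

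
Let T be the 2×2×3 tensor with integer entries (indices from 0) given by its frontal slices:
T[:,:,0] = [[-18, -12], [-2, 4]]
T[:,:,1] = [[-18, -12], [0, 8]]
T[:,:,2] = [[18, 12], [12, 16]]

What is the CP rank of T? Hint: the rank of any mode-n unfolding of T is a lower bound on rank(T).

Lower bound: the mode-2 unfolding of T (rows indexed by j, columns by (i,k) = (0,0), (0,1), (0,2), (1,0), (1,1), (1,2)) is [[-18, -18, 18, -2, 0, 12], [-12, -12, 12, 4, 8, 16]].
There the 2×2 minor on rows j ∈ {0, 1}, columns (i,k) ∈ {(0,0), (1,0)} is det [[-18, -2], [-12, 4]] = -96 ≠ 0, so this unfolding has rank ≥ 2; CP rank is at least every unfolding rank, so rank(T) ≥ 2. (Flattening ranks never certify an upper bound on CP rank; for that we must actually write T with 2 rank-1 terms.)
Upper bound — finding two terms. Write S_k = T[:,:,k] for the frontal slices: S₀ = [[-18, -12], [-2, 4]], S₁ = [[-18, -12], [0, 8]], S₂ = [[18, 12], [12, 16]].
If T = a₁ (x) b₁ (x) c₁ + a₂ (x) b₂ (x) c₂ then each S_k = c₁[k]·a₁b₁ᵀ + c₂[k]·a₂b₂ᵀ. S₀ and S₁ are linearly independent, so a₁b₁ᵀ and a₂b₂ᵀ must span the same plane of matrices: they are the rank-1 matrices of the form x·S₀ + y·S₁.
det(x·S₀ + y·S₁) is −96·x² − 240·xy − 144·y² = (-48)·(2·x + 3·y)(x + y), vanishing at (x:y) = (3:-2) and (1:-1).
M₁ = 3·S₀ − 2·S₁ = [[-18, -12], [-6, -4]] = (-2)·[3, 1][3, 2]ᵀ and M₂ = S₀ − S₁ = [[0, 0], [-2, -4]] = (-2)·[0, 1][1, 2]ᵀ, so take a₁ = [3, 1], b₁ = [3, 2], a₂ = [0, 1], b₂ = [1, 2].
Each slice is an integer combination of E₁ = a₁b₁ᵀ and E₂ = a₂b₂ᵀ: S₀ = −2·E₁ + 4·E₂, S₁ = −2·E₁ + 6·E₂, S₂ = 2·E₁ + 6·E₂; reading off coefficients, c₁ = [-2, -2, 2] and c₂ = [4, 6, 6].
Hence T = [3, 1] (x) [3, 2] (x) [-2, -2, 2] + [0, 1] (x) [1, 2] (x) [4, 6, 6], so rank(T) ≤ 2.
These bounds meet, so rank(T) = 2.

2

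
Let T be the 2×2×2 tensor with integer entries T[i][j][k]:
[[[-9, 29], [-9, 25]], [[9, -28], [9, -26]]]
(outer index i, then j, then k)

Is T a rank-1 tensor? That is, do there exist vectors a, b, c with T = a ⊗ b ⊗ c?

No

The mode-1 unfolding of T (rows indexed by i, columns by (j,k) = (0,0), (0,1), (1,0), (1,1)) is [[-9, 29, -9, 25], [9, -28, 9, -26]].
There the 2×2 minor on rows i ∈ {0, 1}, columns (j,k) ∈ {(0,0), (0,1)} is det [[-9, 29], [9, -28]] = -9 ≠ 0, so this unfolding has rank ≥ 2; CP rank is at least every unfolding rank, so rank(T) ≥ 2.
In particular rank(T) ≥ 2 > 1, so T is not rank-1.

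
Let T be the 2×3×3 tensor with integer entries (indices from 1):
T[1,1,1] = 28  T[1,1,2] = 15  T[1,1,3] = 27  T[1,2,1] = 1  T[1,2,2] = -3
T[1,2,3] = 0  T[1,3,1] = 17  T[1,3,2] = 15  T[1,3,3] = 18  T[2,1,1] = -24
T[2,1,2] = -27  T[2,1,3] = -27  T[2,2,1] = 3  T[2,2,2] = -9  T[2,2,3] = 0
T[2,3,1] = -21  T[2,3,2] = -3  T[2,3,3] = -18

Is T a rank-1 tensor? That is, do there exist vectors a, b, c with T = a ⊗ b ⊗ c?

The mode-1 unfolding of T (rows indexed by i, columns by (j,k) = (1,1), (1,2), (1,3), (2,1), (2,2), (2,3), (3,1), (3,2), (3,3)) is [[28, 15, 27, 1, -3, 0, 17, 15, 18], [-24, -27, -27, 3, -9, 0, -21, -3, -18]].
There the 2×2 minor on rows i ∈ {1, 2}, columns (j,k) ∈ {(1,1), (1,2)} is det [[28, 15], [-24, -27]] = -396 ≠ 0, so this unfolding has rank ≥ 2; CP rank is at least every unfolding rank, so rank(T) ≥ 2.
In particular rank(T) ≥ 2 > 1, so T is not rank-1.

No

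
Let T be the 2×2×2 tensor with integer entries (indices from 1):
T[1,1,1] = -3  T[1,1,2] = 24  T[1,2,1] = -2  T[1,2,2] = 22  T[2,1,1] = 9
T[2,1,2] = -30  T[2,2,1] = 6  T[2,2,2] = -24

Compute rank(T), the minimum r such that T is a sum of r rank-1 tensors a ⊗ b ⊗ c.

Lower bound: the mode-3 unfolding of T (rows indexed by k, columns by (i,j) = (1,1), (1,2), (2,1), (2,2)) is [[-3, -2, 9, 6], [24, 22, -30, -24]].
There the 2×2 minor on rows k ∈ {1, 2}, columns (i,j) ∈ {(1,1), (1,2)} is det [[-3, -2], [24, 22]] = -18 ≠ 0, so this unfolding has rank ≥ 2; CP rank is at least every unfolding rank, so rank(T) ≥ 2. (Flattening ranks never certify an upper bound on CP rank; for that we must actually write T with 2 rank-1 terms.)
Upper bound — finding two terms. Write S_k = T[:,:,k] for the frontal slices: S₁ = [[-3, -2], [9, 6]], S₂ = [[24, 22], [-30, -24]].
If T = a₁ ⊗ b₁ ⊗ c₁ + a₂ ⊗ b₂ ⊗ c₂ then each S_k = c₁[k]·a₁b₁ᵀ + c₂[k]·a₂b₂ᵀ. S₁ and S₂ are linearly independent, so a₁b₁ᵀ and a₂b₂ᵀ must span the same plane of matrices: they are the rank-1 matrices of the form x·S₁ + y·S₂.
det(x·S₁ + y·S₂) is −42·xy + 84·y² = (-42)·(x − 2·y)(y), vanishing at (x:y) = (2:1) and (1:0).
M₁ = 2·S₁ + S₂ = [[18, 18], [-12, -12]] = 6·[3, -2][1, 1]ᵀ and M₂ = S₁ = [[-3, -2], [9, 6]] = −[1, -3][3, 2]ᵀ, so take a₁ = [3, -2], b₁ = [1, 1], a₂ = [1, -3], b₂ = [3, 2].
Each slice is an integer combination of E₁ = a₁b₁ᵀ and E₂ = a₂b₂ᵀ: S₁ = −E₂, S₂ = 6·E₁ + 2·E₂; reading off coefficients, c₁ = [0, 6] and c₂ = [-1, 2].
Hence T = [3, -2] ⊗ [1, 1] ⊗ [0, 6] + [1, -3] ⊗ [3, 2] ⊗ [-1, 2], so rank(T) ≤ 2.
These bounds meet, so rank(T) = 2.

2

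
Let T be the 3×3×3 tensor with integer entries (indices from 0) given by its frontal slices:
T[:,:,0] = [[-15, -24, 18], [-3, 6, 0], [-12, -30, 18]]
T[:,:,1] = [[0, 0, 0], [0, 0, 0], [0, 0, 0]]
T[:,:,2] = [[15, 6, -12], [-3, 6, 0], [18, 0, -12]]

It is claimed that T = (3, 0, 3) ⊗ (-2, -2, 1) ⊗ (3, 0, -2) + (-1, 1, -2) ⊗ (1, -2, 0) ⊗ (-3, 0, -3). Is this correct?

Reconstruct entry (0,2,0) from the claimed factors: Σₗ aₗ[0]bₗ[2]cₗ[0] = (3)·(1)·(3) + (-1)·(0)·(-3) = 9, but T[0,2,0] = 18. The claim is false.

No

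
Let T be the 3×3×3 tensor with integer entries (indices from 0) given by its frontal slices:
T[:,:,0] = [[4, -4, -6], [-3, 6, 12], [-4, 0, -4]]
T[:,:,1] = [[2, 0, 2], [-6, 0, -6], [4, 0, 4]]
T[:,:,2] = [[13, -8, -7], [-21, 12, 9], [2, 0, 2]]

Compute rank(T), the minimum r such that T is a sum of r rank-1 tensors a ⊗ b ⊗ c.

Lower bound: in the mode-2 unfolding of T (rows indexed by j, columns by (i,k)) the 2×2 minor on rows j ∈ {0, 1}, columns (i,k) ∈ {(0,0), (0,1)} is det [[4, 2], [-4, 0]] = 8 ≠ 0, so that unfolding has rank ≥ 2 and hence rank(T) ≥ 2 (CP rank is at least every unfolding rank, though it can be larger).
Upper bound: with S_k = T[:,:,k], the two rank-1 terms a₁b₁ᵀ, a₂b₂ᵀ are the rank-1 members of the pencil x·S₀ + y·S₁.
The 2×2 minor of x·S₀ + y·S₁ on rows {0,1}, columns {0,1} is 12·x² − 12·xy = 12·(x − y)(x), vanishing at (x:y) = (1:1) and (0:1).
M₁ = S₀ + S₁ = [[6, -4, -4], [-9, 6, 6], [0, 0, 0]] = [2, -3, 0][3, -2, -2]ᵀ and M₂ = S₁ = [[2, 0, 2], [-6, 0, -6], [4, 0, 4]] = 2·[1, -3, 2][1, 0, 1]ᵀ, so take a₁ = [2, -3, 0], b₁ = [3, -2, -2], a₂ = [1, -3, 2], b₂ = [1, 0, 1].
Each slice is an integer combination of E₁ = a₁b₁ᵀ and E₂ = a₂b₂ᵀ: S₀ = E₁ − 2·E₂, S₁ = 2·E₂, S₂ = 2·E₁ + E₂; reading off coefficients, c₁ = [1, 0, 2] and c₂ = [-2, 2, 1].
Hence T = [2, -3, 0] ⊗ [3, -2, -2] ⊗ [1, 0, 2] + [1, -3, 2] ⊗ [1, 0, 1] ⊗ [-2, 2, 1], so rank(T) ≤ 2.
These bounds meet, so rank(T) = 2.

2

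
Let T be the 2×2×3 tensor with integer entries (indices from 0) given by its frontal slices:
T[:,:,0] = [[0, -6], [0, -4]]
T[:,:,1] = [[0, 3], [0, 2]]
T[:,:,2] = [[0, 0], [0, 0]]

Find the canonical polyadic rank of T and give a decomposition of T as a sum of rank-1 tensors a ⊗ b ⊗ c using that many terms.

rank(T) = 1

Lower bound: T ≠ 0 (e.g. T[0,1,0] = -6), so rank(T) ≥ 1.
Upper bound: if T = a ⊗ b ⊗ c then every fibre of T is a multiple of the corresponding factor, so read the factors off the fibres through the nonzero entry T[0,1,0] = -6.
The mode-1 fibre T[:,1,0] = [-6, -4] gives a = [3, 2] (primitive direction); the mode-2 fibre T[0,:,0] = [0, -6] gives b = [0, 1]; then c[k] = T[0,1,k] / (a[0]·b[1]) = [-6, 3, 0] / 3 = [-2, 1, 0].
Expanding [3, 2] ⊗ [0, 1] ⊗ [-2, 1, 0] reproduces all 12 entries of T, so T = [3, 2] ⊗ [0, 1] ⊗ [-2, 1, 0] and rank(T) ≤ 1.
These bounds meet, so rank(T) = 1.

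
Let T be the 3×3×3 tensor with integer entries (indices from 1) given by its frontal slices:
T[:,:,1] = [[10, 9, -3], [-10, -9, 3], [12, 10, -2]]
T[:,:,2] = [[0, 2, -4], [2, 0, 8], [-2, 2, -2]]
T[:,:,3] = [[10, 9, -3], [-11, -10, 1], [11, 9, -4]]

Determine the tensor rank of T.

Lower bound: the mode-1 unfolding of T (rows indexed by i, columns by (j,k) = (1,1), (1,2), (1,3), (2,1), (2,2), (2,3), (3,1), (3,2), (3,3)) is [[10, 0, 10, 9, 2, 9, -3, -4, -3], [-10, 2, -11, -9, 0, -10, 3, 8, 1], [12, -2, 11, 10, 2, 9, -2, -2, -4]].
There the 3×3 minor on rows i ∈ {1, 2, 3}, columns (j,k) ∈ {(1,1), (1,2), (1,3)} is det [[10, 0, 10], [-10, 2, -11], [12, -2, 11]] = -40 ≠ 0, so this unfolding has rank ≥ 3; CP rank is at least every unfolding rank, so rank(T) ≥ 3. (Flattening ranks never certify an upper bound on CP rank; for that we must actually write T with 3 rank-1 terms.)
Upper bound: T is a sum of 3 rank-1 terms, T = [0, 1, 1] (x) [1, 1, 2] (x) [0, 2, -1] + [1, -1, 1] (x) [2, 2, -1] (x) [4, 2, 4] + [1, -1, 2] (x) [2, 1, 1] (x) [1, -2, 1] (one valid choice — decompositions are not unique — normalised so each a, b is primitive with positive first nonzero entry; check it by expanding all entries), so rank(T) ≤ 3.
These bounds meet, so rank(T) = 3.

3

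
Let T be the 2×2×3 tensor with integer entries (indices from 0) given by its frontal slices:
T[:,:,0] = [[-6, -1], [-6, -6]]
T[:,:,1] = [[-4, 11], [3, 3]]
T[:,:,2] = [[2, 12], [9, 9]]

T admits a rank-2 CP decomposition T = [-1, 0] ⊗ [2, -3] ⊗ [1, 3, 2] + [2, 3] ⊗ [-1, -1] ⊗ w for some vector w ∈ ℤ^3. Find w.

w = [2, -1, -3]

Subtract the known terms from T to get the rank-1 residual R = [2, 3] ⊗ [-1, -1] ⊗ w, so R[i,j,k] = a[i]·b[j]·w[k]. Pick indices with nonzero a[0]·b[0] = (2)·(-1) = -2. Only the fibre through (0,0,·) is needed: R[0,0,:] = T[0,0,:] − Σₗ aₗ[0]bₗ[0]cₗ = [-6, -4, 2] − (-1)·(2)·[1, 3, 2] = [-4, 2, 6]. Then w[k] = R[0,0,k] / -2 for each k, giving w = [-4, 2, 6] / -2 = [2, -1, -3].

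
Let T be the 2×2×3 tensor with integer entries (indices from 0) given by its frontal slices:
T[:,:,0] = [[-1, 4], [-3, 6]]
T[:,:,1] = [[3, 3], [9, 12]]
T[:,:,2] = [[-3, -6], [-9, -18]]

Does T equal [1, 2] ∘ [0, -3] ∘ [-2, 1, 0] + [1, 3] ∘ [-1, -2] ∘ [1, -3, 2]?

No

Reconstruct entry (0,0,2) from the claimed factors: Σₗ aₗ[0]bₗ[0]cₗ[2] = (1)·(0)·(0) + (1)·(-1)·(2) = -2, but T[0,0,2] = -3. The claim is false.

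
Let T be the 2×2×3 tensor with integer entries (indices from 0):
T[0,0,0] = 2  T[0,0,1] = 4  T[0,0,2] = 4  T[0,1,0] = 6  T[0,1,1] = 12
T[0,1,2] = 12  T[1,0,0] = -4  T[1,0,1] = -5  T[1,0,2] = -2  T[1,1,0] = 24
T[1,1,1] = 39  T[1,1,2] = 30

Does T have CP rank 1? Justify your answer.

No

The mode-3 unfolding of T (rows indexed by k, columns by (i,j) = (0,0), (0,1), (1,0), (1,1)) is [[2, 6, -4, 24], [4, 12, -5, 39], [4, 12, -2, 30]].
There the 2×2 minor on rows k ∈ {0, 1}, columns (i,j) ∈ {(0,0), (1,0)} is det [[2, -4], [4, -5]] = 6 ≠ 0, so this unfolding has rank ≥ 2; CP rank is at least every unfolding rank, so rank(T) ≥ 2.
In particular rank(T) ≥ 2 > 1, so T is not rank-1.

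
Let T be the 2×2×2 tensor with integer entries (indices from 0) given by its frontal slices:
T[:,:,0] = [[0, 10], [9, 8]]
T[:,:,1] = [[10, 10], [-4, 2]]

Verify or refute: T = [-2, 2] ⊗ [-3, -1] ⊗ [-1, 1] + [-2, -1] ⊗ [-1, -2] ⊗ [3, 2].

Yes

Reconstruct entrywise from the claimed factors. For example, T[1,0,0] = 9 and Σₗ aₗ[1]bₗ[0]cₗ[0] = (2)·(-3)·(-1) + (-1)·(-1)·(3) = 9; checking all 8 entries, every one matches. The claim holds.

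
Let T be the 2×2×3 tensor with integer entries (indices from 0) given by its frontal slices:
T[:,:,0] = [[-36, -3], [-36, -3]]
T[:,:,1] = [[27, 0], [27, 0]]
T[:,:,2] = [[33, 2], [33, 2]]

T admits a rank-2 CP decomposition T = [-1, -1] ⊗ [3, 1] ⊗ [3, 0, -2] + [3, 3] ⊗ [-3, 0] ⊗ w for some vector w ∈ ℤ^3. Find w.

w = [3, -3, -3]

Subtract the known terms from T to get the rank-1 residual R = [3, 3] ⊗ [-3, 0] ⊗ w, so R[i,j,k] = a[i]·b[j]·w[k]. Pick indices with nonzero a[0]·b[0] = (3)·(-3) = -9. Only the fibre through (0,0,·) is needed: R[0,0,:] = T[0,0,:] − Σₗ aₗ[0]bₗ[0]cₗ = [-36, 27, 33] − (-1)·(3)·[3, 0, -2] = [-27, 27, 27]. Then w[k] = R[0,0,k] / -9 for each k, giving w = [-27, 27, 27] / -9 = [3, -3, -3].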